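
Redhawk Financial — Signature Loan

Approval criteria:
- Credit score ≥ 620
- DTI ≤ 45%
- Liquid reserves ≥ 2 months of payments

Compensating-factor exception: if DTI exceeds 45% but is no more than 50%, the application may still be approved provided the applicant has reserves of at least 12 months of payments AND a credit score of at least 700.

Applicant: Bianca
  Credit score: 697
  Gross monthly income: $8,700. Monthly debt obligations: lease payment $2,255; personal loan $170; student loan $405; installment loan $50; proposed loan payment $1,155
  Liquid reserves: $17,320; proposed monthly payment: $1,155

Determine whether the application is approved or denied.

Denied

Credit score 697 ≥ 620 (meets base)
Total debts = (2,255 + 170 + 405 + 50 + 1,155) = 4,035. DTI = 4,035/8,700 = 46.4% > 45% — standard DTI limit exceeded.
Liquid reserves cover 17,320/1,155 = 15.0 months — ≥ 2 required
DTI 46.4% is within the 45%–50% exception band; checking compensating factors.
Override check — reserves: 15.0 mo (ok); score: 697 (below 700).
Override conditions not both satisfied; exception does not apply.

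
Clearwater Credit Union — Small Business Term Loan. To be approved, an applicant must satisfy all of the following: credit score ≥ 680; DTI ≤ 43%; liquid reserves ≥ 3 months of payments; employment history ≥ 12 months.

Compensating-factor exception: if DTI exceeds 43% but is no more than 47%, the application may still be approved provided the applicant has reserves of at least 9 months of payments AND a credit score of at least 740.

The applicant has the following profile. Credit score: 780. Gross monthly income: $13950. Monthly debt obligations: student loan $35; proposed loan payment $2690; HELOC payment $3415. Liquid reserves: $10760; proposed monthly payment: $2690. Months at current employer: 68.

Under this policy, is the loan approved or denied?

Credit score 780 ≥ 680 (meets base)
Total debts = (35 + 2,690 + 3,415) = 6,140. DTI = 6,140/13,950 = 44% > 43% — standard DTI limit exceeded.
Reserves: 10,760 ÷ 2,690 = 4.0 months (meets 3-month minimum)
Employment 68 ≥ 12 months
44% falls in the override range (43%–47%), so the compensating-factor test applies.
Reserves 4.0 < 9 months; credit score 780 ≥ 740.
Compensating-factor requirement not fully met.

Denied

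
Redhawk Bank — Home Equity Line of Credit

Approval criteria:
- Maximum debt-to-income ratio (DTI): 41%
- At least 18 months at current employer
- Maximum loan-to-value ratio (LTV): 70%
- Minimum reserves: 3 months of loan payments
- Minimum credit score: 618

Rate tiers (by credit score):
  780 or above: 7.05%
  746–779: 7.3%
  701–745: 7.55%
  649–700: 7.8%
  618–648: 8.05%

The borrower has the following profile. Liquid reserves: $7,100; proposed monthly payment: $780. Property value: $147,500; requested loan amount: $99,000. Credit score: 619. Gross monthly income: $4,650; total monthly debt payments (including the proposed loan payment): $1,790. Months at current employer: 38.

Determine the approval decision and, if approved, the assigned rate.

Credit score 619 ≥ 618 (meets minimum)
Loan-to-value = 99,000/147,500 = 67.1% — pass (70% max)
Employment 38 ≥ 18 months
DTI: 1,790 ÷ 4,650 = 38.5%, within the 41% cap
Liquid reserves cover 7,100/780 = 9.1 months — ≥ 3 required
All requirements met. Score 619 falls in the 618–648 tier → 8.05%.

Approved at 8.05%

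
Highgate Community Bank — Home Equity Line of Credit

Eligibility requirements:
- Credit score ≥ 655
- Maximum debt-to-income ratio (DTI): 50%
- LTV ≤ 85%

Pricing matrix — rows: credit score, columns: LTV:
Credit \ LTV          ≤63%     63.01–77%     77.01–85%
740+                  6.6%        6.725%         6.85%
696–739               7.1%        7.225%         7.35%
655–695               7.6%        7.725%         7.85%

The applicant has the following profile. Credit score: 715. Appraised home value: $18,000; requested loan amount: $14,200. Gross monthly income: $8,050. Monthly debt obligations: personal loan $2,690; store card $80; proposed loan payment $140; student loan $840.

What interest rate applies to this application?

7.35%

Credit score 715 ≥ 655; Total monthly debts = (2,690 + 80 + 140 + 840) = 3,750. DTI: 3,750 ÷ 8,050 = 46.6%, within the 50% cap
Loan-to-value = 14,200/18,000 = 78.9% — pass (85% max)
Credit 715 → row 696–739; LTV 78.9% → column 77.01–85%. Grid cell → 7.35%.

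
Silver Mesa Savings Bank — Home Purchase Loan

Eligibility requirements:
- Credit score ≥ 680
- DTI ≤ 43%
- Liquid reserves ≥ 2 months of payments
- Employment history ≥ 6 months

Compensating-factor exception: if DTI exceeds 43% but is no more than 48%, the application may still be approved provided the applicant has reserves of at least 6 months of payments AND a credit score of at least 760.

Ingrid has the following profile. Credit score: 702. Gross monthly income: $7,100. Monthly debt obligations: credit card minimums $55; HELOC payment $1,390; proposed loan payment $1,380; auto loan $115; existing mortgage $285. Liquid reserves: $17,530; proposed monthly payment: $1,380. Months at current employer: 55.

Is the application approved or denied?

Denied

Credit score 702 ≥ 680 (meets base)
Total debts = (55 + 1,390 + 1,380 + 115 + 285) = 3,225. DTI = 3,225/7,100 = 45.4% > 43% — standard DTI limit exceeded.
Reserves = 17,530/1,380 = 12.7 months ≥ 2
Employment 55 ≥ 6 months
45.4% falls in the override range (43%–48%), so the compensating-factor test applies.
Override check — reserves: 12.7 mo (ok); score: 702 (below 760).
Compensating-factor requirement not fully met.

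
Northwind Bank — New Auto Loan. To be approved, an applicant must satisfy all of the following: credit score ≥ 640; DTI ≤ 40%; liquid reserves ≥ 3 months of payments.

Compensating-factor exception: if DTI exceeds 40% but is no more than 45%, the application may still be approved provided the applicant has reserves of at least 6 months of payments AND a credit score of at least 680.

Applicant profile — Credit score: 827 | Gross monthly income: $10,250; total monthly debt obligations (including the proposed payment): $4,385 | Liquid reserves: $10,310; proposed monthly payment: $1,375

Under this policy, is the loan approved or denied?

Credit score 827 ≥ 640 (meets base)
DTI: 4,385 ÷ 10,250 = 42.8%, over the 40% base limit.
Reserves = 10,310/1,375 = 7.5 months ≥ 3
DTI 42.8% is within the 40%–45% exception band; checking compensating factors.
Reserves 7.5 ≥ 6 months; credit score 827 ≥ 680.
Both override conditions satisfied; DTI exception granted.

Approved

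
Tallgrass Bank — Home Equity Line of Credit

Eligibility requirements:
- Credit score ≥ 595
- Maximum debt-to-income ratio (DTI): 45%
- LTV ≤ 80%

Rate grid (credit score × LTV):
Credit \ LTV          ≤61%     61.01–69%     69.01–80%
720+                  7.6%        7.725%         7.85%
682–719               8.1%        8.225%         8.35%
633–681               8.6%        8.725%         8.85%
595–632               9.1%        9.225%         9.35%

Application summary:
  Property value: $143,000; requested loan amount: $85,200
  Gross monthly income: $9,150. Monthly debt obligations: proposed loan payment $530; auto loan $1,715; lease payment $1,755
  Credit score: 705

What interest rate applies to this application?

8.1%

Credit score 705 ≥ 595; Total monthly debts = (530 + 1,715 + 1,755) = 4,000. DTI: 4,000 ÷ 9,150 = 43.7%, within the 45% cap
LTV: 85,200 ÷ 143,000 = 59.6%, within 80% cap
Score 705 is in the 682–719 band; LTV 59.6% is in the ≤61% band → 8.1%.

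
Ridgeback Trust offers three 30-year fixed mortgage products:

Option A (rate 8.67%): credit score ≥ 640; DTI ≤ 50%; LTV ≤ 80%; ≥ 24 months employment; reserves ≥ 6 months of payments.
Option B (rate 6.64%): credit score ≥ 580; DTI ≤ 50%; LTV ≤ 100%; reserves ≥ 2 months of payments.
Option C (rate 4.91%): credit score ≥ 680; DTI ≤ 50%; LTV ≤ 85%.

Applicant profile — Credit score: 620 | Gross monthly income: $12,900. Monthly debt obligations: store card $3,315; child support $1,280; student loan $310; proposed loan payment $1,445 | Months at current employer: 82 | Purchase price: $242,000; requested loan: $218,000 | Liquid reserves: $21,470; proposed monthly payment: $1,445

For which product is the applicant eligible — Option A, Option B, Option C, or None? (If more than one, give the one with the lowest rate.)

Option B

Total debts = (3,315 + 1,280 + 310 + 1,445) = 6,350; DTI = 6,350/12,900 = 49.2%.
LTV = 218,000/242,000 = 90.1%.
Reserves = 21,470/1,445 = 14.9 months.
Option A: score 620 < 640; DTI 49.2% ≤ 50%; LTV 90.1% > 80%; employment 82 ≥ 24 mo; reserves 14.9 ≥ 6 mo → does not qualify.
Option B: score 620 ≥ 580; DTI 49.2% ≤ 50%; LTV 90.1% ≤ 100%; reserves 14.9 ≥ 2 mo → qualifies.
Option C: score 620 < 680; DTI 49.2% ≤ 50%; LTV 90.1% > 85% → does not qualify.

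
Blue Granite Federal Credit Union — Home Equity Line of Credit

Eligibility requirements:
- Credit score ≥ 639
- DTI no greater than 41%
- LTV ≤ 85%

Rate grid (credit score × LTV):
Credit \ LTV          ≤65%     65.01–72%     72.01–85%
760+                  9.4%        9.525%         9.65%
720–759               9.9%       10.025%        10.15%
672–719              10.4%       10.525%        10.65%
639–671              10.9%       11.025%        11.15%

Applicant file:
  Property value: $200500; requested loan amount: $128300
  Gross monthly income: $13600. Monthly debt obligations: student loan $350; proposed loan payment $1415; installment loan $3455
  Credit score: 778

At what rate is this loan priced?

Credit score 778 ≥ 639; Total monthly debts = (350 + 1,415 + 3,455) = 5,220. Debt-to-income = 5,220/13,600 = 38.4% — meets 41% limit
Loan-to-value = 128,300/200,500 = 64% — pass (85% max)
Row: 778 falls in 760+. Column: 64% falls in ≤65%. Rate = 9.4%.

9.4%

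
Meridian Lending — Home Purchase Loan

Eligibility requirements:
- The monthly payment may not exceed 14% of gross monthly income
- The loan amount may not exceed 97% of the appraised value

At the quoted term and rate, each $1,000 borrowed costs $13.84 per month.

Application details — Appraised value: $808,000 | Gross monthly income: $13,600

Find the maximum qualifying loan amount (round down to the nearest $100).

Payment cap: 14% × $13,600 = $1,904/month.
At $13.84 per $1,000, that supports 1,904/13.84 × 1,000 ≈ $137,572 → $137,500.
LTV cap: 97% × $808,000 = $783,760 → $783,700.
Binding constraint: payment-to-income.

$137,500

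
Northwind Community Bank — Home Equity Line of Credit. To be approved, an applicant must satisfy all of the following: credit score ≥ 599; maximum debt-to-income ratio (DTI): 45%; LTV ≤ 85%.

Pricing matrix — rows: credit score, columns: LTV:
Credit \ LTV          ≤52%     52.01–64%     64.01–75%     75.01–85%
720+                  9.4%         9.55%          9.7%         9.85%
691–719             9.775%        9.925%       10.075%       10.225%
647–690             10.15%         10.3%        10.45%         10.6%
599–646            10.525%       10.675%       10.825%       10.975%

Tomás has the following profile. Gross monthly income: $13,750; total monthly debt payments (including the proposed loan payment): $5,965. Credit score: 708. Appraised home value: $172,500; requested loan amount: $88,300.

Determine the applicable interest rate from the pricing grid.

Credit score 708 ≥ 599; DTI: 5,965 ÷ 13,750 = 43.4%, within the 45% cap
LTV: 88,300 ÷ 172,500 = 51.2%, within 85% cap
Row: 708 falls in 691–719. Column: 51.2% falls in ≤52%. Rate = 9.775%.

9.775%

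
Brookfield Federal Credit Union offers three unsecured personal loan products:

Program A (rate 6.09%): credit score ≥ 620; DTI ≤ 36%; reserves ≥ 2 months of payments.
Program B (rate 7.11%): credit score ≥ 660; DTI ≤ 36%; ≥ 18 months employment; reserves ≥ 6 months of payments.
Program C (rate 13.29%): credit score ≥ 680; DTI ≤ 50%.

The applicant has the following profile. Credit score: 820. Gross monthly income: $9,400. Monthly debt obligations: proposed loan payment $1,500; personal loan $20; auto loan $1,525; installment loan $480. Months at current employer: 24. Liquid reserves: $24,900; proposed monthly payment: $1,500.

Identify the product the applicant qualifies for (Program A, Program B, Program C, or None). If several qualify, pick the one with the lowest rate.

Total debts = (1,500 + 20 + 1,525 + 480) = 3,525; DTI = 3,525/9,400 = 37.5%.
Reserves = 24,900/1,500 = 16.6 months.
Program A: score 820 ≥ 620; DTI 37.5% > 36%; reserves 16.6 ≥ 2 mo → does not qualify.
Program B: score 820 ≥ 660; DTI 37.5% > 36%; employment 24 ≥ 18 mo; reserves 16.6 ≥ 6 mo → does not qualify.
Program C: score 820 ≥ 680; DTI 37.5% ≤ 50% → qualifies.

Program C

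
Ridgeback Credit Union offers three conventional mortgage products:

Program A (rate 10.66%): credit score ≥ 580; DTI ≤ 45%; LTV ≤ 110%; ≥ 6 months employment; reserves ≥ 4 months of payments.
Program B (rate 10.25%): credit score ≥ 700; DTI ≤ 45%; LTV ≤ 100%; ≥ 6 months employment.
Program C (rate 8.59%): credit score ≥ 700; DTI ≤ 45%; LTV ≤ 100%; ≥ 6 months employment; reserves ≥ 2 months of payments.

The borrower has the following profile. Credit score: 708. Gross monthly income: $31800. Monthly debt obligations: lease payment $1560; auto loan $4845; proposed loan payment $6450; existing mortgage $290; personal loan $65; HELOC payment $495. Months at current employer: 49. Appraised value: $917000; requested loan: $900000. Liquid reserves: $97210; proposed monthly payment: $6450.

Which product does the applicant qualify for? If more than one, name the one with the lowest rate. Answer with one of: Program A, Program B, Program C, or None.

Total debts = (1,560 + 4,845 + 6,450 + 290 + 65 + 495) = 13,705; DTI = 13,705/31,800 = 43.1%.
LTV = 900,000/917,000 = 98.1%.
Reserves = 97,210/6,450 = 15.1 months.
Program A: score 708 ≥ 580; DTI 43.1% ≤ 45%; LTV 98.1% ≤ 110%; employment 49 ≥ 6 mo; reserves 15.1 ≥ 4 mo → qualifies.
Program B: score 708 ≥ 700; DTI 43.1% ≤ 45%; LTV 98.1% ≤ 100%; employment 49 ≥ 6 mo → qualifies.
Program C: score 708 ≥ 700; DTI 43.1% ≤ 45%; LTV 98.1% ≤ 100%; employment 49 ≥ 6 mo; reserves 15.1 ≥ 2 mo → qualifies.
Qualifying: Program A, Program B, Program C. Lowest rate is 8.59% → Program C.

Program C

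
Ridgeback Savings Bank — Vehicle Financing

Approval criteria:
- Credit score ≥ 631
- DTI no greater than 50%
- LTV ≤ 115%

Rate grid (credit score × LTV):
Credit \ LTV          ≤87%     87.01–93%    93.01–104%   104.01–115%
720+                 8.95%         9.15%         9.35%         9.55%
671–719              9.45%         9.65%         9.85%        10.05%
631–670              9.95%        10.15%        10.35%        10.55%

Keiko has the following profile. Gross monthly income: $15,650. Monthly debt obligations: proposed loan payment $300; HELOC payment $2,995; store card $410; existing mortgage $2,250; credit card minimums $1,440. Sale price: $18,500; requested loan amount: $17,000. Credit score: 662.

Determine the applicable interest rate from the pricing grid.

10.15%

Credit score 662 ≥ 631; Total monthly debts = (300 + 2,995 + 410 + 2,250 + 1,440) = 7,395. DTI: 7,395 ÷ 15,650 = 47.3%, within the 50% cap
LTV: 17,000 ÷ 18,500 = 91.9%, within 115% cap
Row: 662 falls in 631–670. Column: 91.9% falls in 87.01–93%. Rate = 10.15%.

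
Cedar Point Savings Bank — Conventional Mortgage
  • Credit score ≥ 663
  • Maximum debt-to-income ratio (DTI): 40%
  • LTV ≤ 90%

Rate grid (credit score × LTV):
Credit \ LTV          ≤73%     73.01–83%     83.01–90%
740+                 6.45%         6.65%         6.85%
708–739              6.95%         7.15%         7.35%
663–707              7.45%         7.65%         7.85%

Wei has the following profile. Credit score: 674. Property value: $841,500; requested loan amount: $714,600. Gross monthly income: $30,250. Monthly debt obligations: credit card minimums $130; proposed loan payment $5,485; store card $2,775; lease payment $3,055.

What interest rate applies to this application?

7.85%

Credit score 674 ≥ 663; Total monthly debts = (130 + 5,485 + 2,775 + 3,055) = 11,445. DTI = 11,445/30,250 = 37.8% ≤ 40%
LTV: 714,600 ÷ 841,500 = 84.9%, within 90% cap
Credit 674 → row 663–707; LTV 84.9% → column 83.01–90%. Grid cell → 7.85%.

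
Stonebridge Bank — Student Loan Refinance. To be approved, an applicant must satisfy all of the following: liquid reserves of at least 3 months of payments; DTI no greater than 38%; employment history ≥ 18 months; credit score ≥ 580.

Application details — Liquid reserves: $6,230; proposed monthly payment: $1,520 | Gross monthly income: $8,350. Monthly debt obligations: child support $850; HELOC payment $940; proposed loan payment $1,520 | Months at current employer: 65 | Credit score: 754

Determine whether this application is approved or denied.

Denied

Reserves: 6,230 ÷ 1,520 = 4.1 months (meets 3-month minimum)
Total monthly debts = (850 + 940 + 1,520) = 3,310. DTI = 3,310/8,350 = 39.6% > 38%
Employment 65 ≥ 18 months
Credit score 754 ≥ 580 (meets)
Fails on DTI.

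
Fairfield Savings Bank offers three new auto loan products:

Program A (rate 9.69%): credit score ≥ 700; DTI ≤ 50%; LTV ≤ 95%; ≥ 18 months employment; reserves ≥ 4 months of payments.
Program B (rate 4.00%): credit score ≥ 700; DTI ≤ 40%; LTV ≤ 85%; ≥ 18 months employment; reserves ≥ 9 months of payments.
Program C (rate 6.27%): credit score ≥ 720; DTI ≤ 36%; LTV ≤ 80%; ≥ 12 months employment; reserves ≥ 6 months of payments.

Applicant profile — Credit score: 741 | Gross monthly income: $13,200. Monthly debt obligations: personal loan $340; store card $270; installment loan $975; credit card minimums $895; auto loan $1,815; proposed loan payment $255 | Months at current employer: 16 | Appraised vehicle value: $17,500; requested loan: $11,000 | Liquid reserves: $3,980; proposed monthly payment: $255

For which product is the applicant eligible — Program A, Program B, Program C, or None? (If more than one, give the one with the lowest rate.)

Program C

Total debts = (340 + 270 + 975 + 895 + 1,815 + 255) = 4,550; DTI = 4,550/13,200 = 34.5%.
LTV = 11,000/17,500 = 62.9%.
Reserves = 3,980/255 = 15.6 months.
Program A: score 741 ≥ 700; DTI 34.5% ≤ 50%; LTV 62.9% ≤ 95%; employment 16 < 18 mo; reserves 15.6 ≥ 4 mo → does not qualify.
Program B: score 741 ≥ 700; DTI 34.5% ≤ 40%; LTV 62.9% ≤ 85%; employment 16 < 18 mo; reserves 15.6 ≥ 9 mo → does not qualify.
Program C: score 741 ≥ 720; DTI 34.5% ≤ 36%; LTV 62.9% ≤ 80%; employment 16 ≥ 12 mo; reserves 15.6 ≥ 6 mo → qualifies.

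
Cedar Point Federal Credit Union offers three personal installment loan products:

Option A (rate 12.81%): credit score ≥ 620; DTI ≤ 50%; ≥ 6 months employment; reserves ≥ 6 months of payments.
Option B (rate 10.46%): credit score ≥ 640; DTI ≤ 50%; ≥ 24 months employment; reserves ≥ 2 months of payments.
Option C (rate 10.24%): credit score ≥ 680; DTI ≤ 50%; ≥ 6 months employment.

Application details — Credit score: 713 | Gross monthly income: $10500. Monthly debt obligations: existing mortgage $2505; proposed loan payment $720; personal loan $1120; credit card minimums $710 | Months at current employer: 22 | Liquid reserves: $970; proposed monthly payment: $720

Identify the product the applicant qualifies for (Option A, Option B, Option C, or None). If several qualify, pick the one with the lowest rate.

Total debts = (2,505 + 720 + 1,120 + 710) = 5,055; DTI = 5,055/10,500 = 48.1%.
Reserves = 970/720 = 1.3 months.
Option A: score 713 ≥ 620; DTI 48.1% ≤ 50%; employment 22 ≥ 6 mo; reserves 1.3 < 6 mo → does not qualify.
Option B: score 713 ≥ 640; DTI 48.1% ≤ 50%; employment 22 < 24 mo; reserves 1.3 < 2 mo → does not qualify.
Option C: score 713 ≥ 680; DTI 48.1% ≤ 50%; employment 22 ≥ 6 mo → qualifies.

Option C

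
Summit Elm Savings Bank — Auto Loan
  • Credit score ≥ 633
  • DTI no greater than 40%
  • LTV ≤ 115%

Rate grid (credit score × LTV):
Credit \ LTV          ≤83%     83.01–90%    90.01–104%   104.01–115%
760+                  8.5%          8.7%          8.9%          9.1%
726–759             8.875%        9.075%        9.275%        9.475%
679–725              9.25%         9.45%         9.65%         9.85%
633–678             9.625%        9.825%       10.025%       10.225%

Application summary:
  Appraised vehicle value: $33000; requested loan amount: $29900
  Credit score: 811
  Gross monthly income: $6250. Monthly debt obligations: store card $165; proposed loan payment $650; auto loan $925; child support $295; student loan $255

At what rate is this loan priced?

8.9%

Credit score 811 ≥ 633; Total monthly debts = (165 + 650 + 925 + 295 + 255) = 2,290. DTI = 2,290/6,250 = 36.6% ≤ 40%
LTV: 29,900 ÷ 33,000 = 90.6%, within 115% cap
Credit 811 → row 760+; LTV 90.6% → column 90.01–104%. Grid cell → 8.9%.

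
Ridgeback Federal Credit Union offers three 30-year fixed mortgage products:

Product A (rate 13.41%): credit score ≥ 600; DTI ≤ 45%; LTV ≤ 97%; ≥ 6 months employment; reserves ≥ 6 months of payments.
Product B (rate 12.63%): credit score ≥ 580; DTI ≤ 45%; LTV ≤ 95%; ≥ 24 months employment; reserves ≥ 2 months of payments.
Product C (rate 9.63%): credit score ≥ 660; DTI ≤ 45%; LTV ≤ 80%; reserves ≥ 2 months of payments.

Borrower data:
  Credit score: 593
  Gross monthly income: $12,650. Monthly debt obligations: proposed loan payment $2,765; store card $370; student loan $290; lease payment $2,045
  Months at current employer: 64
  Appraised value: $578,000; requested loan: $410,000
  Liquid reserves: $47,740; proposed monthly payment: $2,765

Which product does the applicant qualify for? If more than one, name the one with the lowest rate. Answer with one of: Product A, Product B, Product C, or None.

Product B

Total debts = (2,765 + 370 + 290 + 2,045) = 5,470; DTI = 5,470/12,650 = 43.2%.
LTV = 410,000/578,000 = 70.9%.
Reserves = 47,740/2,765 = 17.3 months.
Product A: score 593 < 600; DTI 43.2% ≤ 45%; LTV 70.9% ≤ 97%; employment 64 ≥ 6 mo; reserves 17.3 ≥ 6 mo → does not qualify.
Product B: score 593 ≥ 580; DTI 43.2% ≤ 45%; LTV 70.9% ≤ 95%; employment 64 ≥ 24 mo; reserves 17.3 ≥ 2 mo → qualifies.
Product C: score 593 < 660; DTI 43.2% ≤ 45%; LTV 70.9% ≤ 80%; reserves 17.3 ≥ 2 mo → does not qualify.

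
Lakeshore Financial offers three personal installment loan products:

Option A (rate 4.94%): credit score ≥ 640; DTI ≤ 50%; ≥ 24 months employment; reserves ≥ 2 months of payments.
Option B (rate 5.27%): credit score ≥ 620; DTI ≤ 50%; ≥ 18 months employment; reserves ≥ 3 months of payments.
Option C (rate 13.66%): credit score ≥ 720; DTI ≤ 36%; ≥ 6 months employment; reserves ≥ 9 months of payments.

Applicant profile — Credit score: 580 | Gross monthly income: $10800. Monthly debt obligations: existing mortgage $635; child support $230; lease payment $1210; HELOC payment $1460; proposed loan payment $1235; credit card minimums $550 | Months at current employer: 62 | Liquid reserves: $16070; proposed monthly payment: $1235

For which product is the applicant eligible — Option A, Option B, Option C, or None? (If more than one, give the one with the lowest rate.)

None

Total debts = (635 + 230 + 1,210 + 1,460 + 1,235 + 550) = 5,320; DTI = 5,320/10,800 = 49.3%.
Reserves = 16,070/1,235 = 13.0 months.
Option A: score 580 < 640; DTI 49.3% ≤ 50%; employment 62 ≥ 24 mo; reserves 13.0 ≥ 2 mo → does not qualify.
Option B: score 580 < 620; DTI 49.3% ≤ 50%; employment 62 ≥ 18 mo; reserves 13.0 ≥ 3 mo → does not qualify.
Option C: score 580 < 720; DTI 49.3% > 36%; employment 62 ≥ 6 mo; reserves 13.0 ≥ 9 mo → does not qualify.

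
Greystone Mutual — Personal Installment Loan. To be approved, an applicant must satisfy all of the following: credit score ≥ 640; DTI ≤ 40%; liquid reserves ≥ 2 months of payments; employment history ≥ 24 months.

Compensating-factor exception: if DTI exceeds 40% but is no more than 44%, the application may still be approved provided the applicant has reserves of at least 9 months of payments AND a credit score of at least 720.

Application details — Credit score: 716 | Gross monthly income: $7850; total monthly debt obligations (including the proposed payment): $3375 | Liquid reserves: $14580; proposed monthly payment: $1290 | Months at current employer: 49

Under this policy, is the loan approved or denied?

Credit score 716 ≥ 640 (meets base)
DTI: 3,375 ÷ 7,850 = 43%, over the 40% base limit.
Reserves: 14,580 ÷ 1,290 = 11.3 months (meets 2-month minimum)
Employment 49 ≥ 24 months
DTI 43% is within the 40%–44% exception band; checking compensating factors.
Reserves 11.3 ≥ 9 months; credit score 716 < 720.
Override conditions not both satisfied; exception does not apply.

Denied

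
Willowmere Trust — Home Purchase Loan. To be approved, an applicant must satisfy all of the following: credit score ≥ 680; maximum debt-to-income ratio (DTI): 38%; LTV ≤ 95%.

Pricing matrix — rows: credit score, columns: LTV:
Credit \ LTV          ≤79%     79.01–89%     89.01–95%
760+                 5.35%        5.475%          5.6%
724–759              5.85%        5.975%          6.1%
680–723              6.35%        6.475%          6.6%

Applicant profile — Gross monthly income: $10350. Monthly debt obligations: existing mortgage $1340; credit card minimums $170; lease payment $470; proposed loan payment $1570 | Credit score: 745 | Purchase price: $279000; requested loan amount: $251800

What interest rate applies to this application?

Credit score 745 ≥ 680; Total monthly debts = (1,340 + 170 + 470 + 1,570) = 3,550. Debt-to-income = 3,550/10,350 = 34.3% — meets 38% limit
Loan-to-value = 251,800/279,000 = 90.3% — pass (95% max)
Row: 745 falls in 724–759. Column: 90.3% falls in 89.01–95%. Rate = 6.1%.

6.1%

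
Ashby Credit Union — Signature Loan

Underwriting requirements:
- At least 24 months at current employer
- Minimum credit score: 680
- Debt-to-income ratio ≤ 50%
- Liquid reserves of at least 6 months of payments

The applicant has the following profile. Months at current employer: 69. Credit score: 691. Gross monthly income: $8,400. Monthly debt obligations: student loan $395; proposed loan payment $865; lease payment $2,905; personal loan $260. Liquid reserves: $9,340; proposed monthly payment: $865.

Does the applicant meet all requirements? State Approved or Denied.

Denied

Employment 69 ≥ 24 months
Credit score 691 ≥ 680 (meets)
Total monthly debts = (395 + 865 + 2,905 + 260) = 4,425. Debt-to-income = 4,425/8,400 = 52.7% — over 50% limit
Reserves: 9,340 ÷ 865 = 10.8 months (meets 6-month minimum)
Fails on DTI.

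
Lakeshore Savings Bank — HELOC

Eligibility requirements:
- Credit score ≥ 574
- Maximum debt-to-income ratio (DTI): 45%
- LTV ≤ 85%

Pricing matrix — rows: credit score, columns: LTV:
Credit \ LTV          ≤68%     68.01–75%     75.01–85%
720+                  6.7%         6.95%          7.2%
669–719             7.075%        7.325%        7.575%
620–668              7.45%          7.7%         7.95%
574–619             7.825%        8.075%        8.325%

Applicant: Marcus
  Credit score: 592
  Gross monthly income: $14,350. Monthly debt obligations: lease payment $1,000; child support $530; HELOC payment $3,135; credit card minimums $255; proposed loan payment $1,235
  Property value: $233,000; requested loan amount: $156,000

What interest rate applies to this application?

7.825%

Credit score 592 ≥ 574; Total monthly debts = (1,000 + 530 + 3,135 + 255 + 1,235) = 6,155. DTI: 6,155 ÷ 14,350 = 42.9%, within the 45% cap
Loan-to-value = 156,000/233,000 = 67% — pass (85% max)
Row: 592 falls in 574–619. Column: 67% falls in ≤68%. Rate = 7.825%.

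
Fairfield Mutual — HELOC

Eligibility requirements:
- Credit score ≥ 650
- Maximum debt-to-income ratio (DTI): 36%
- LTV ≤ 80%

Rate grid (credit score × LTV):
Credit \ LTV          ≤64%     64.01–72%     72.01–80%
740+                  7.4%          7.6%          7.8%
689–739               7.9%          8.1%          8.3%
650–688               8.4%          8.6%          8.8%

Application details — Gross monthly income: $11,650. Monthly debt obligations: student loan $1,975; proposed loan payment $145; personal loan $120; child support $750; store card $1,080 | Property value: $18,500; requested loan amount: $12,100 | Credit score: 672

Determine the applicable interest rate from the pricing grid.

Credit score 672 ≥ 650; Total monthly debts = (1,975 + 145 + 120 + 750 + 1,080) = 4,070. Debt-to-income = 4,070/11,650 = 34.9% — meets 36% limit
Loan-to-value = 12,100/18,500 = 65.4% — pass (80% max)
Row: 672 falls in 650–688. Column: 65.4% falls in 64.01–72%. Rate = 8.6%.

8.6%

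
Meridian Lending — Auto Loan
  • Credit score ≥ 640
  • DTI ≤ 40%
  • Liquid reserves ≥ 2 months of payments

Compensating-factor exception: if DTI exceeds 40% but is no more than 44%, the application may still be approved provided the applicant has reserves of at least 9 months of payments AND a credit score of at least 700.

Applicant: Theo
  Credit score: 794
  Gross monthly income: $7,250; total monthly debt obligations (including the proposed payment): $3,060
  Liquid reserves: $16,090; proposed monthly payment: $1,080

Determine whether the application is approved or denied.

Credit score 794 ≥ 640 (meets base)
DTI: 3,060 ÷ 7,250 = 42.2%, over the 40% base limit.
Liquid reserves cover 16,090/1,080 = 14.9 months — ≥ 2 required
42.2% falls in the override range (40%–44%), so the compensating-factor test applies.
Reserves 14.9 ≥ 9 months; credit score 794 ≥ 700.
Both compensating conditions met → exception applies.

Approved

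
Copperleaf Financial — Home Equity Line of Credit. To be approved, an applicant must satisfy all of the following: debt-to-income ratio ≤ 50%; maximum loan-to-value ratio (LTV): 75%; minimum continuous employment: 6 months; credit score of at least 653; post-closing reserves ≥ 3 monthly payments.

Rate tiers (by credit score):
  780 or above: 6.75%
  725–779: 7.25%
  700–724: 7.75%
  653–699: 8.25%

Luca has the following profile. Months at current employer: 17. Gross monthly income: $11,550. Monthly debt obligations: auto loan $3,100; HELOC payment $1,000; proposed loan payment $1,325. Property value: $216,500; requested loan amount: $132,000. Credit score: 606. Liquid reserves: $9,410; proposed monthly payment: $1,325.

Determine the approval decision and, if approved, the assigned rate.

Credit score 606 < 653 (below minimum)
Liquid reserves cover 9,410/1,325 = 7.1 months — ≥ 3 required
LTV: 132,000 ÷ 216,500 = 61%, within 75% cap
Total monthly debts = (3,100 + 1,000 + 1,325) = 5,425. Debt-to-income = 5,425/11,550 = 47% — meets 50% limit
Employment 17 ≥ 6 months
Not all requirements met → denied.

Denied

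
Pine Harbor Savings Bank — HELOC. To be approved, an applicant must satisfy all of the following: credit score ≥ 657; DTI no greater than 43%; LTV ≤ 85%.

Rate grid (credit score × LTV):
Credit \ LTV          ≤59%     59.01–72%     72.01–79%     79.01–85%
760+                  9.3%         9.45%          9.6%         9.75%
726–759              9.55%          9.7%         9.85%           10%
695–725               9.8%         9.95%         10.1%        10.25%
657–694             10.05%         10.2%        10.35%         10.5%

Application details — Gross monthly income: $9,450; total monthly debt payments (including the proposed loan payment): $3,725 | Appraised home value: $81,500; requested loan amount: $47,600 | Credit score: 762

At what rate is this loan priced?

Credit score 762 ≥ 657; DTI = 3,725/9,450 = 39.4% ≤ 43%
Loan-to-value = 47,600/81,500 = 58.4% — pass (85% max)
Score 762 is in the 760+ band; LTV 58.4% is in the ≤59% band → 9.3%.

9.3%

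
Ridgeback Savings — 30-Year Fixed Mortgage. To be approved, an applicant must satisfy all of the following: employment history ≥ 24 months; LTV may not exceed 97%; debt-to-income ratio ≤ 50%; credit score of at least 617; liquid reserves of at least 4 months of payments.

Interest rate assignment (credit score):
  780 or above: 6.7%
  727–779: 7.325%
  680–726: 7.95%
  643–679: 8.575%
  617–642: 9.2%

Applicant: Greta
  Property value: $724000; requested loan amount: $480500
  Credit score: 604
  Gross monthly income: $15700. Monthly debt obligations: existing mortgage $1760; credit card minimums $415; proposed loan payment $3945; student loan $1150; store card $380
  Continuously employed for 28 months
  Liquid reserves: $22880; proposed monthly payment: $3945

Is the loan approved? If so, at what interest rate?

Credit score 604 < 617 (below minimum)
LTV: 480,500 ÷ 724,000 = 66.4%, within 97% cap
Reserves: 22,880 ÷ 3,945 = 5.8 months (meets 4-month minimum)
Total monthly debts = (1,760 + 415 + 3,945 + 1,150 + 380) = 7,650. DTI: 7,650 ÷ 15,700 = 48.7%, within the 50% cap
Employment 28 ≥ 24 months
Not all requirements met → denied.

Denied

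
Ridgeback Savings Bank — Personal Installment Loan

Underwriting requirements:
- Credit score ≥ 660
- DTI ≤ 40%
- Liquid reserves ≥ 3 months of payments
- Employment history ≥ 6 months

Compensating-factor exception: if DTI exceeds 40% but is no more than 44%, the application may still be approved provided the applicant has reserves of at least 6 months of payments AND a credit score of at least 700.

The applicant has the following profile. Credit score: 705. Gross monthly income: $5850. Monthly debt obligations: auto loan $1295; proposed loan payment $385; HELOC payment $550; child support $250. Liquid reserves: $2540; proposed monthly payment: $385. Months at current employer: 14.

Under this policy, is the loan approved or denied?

Approved

Credit score 705 ≥ 660 (meets base)
Total debts = (1,295 + 385 + 550 + 250) = 2,480. DTI = 2,480/5,850 = 42.4% > 40% — standard DTI limit exceeded.
Liquid reserves cover 2,540/385 = 6.6 months — ≥ 3 required
Employment 14 ≥ 6 months
42.4% falls in the override range (40%–44%), so the compensating-factor test applies.
Override check — reserves: 6.6 mo (ok); score: 705 (ok).
Both compensating conditions met → exception applies.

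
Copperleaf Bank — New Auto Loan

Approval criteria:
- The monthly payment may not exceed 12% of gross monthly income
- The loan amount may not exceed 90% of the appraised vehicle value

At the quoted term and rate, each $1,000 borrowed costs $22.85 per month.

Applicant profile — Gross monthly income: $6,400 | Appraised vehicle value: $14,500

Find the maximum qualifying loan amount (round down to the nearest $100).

$13,000

Payment cap: 12% × $6,400 = $768/month.
At $22.85 per $1,000, that supports 768/22.85 × 1,000 ≈ $33,610 → $33,600.
LTV cap: 90% × $14,500 = $13,050 → $13,000.
Binding constraint: loan-to-value.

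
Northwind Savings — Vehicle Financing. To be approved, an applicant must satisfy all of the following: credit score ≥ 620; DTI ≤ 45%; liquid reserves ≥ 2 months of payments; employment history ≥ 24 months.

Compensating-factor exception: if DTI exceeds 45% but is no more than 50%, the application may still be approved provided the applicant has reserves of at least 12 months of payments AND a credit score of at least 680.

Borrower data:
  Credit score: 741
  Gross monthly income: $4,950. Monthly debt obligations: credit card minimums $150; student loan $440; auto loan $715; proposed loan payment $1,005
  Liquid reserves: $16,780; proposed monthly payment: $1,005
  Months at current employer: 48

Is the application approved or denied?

Credit score 741 ≥ 620 (meets base)
Total debts = (150 + 440 + 715 + 1,005) = 2,310. DTI = 2,310/4,950 = 46.7% > 45% — standard DTI limit exceeded.
Liquid reserves cover 16,780/1,005 = 16.7 months — ≥ 2 required
Employment 48 ≥ 24 months
46.7% falls in the override range (45%–50%), so the compensating-factor test applies.
Override check — reserves: 16.7 mo (ok); score: 741 (ok).
Both compensating conditions met → exception applies.

Approved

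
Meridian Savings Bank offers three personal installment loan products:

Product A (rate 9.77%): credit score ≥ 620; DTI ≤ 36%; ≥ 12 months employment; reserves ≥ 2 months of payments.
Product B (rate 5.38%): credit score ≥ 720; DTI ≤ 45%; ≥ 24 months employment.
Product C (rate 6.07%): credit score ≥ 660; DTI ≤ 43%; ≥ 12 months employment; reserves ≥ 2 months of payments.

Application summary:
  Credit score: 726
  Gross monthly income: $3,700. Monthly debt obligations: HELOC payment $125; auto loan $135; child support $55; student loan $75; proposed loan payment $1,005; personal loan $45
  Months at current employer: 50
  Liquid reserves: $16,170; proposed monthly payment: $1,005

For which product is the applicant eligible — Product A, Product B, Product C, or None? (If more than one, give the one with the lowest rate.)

Total debts = (125 + 135 + 55 + 75 + 1,005 + 45) = 1,440; DTI = 1,440/3,700 = 38.9%.
Reserves = 16,170/1,005 = 16.1 months.
Product A: score 726 ≥ 620; DTI 38.9% > 36%; employment 50 ≥ 12 mo; reserves 16.1 ≥ 2 mo → does not qualify.
Product B: score 726 ≥ 720; DTI 38.9% ≤ 45%; employment 50 ≥ 24 mo → qualifies.
Product C: score 726 ≥ 660; DTI 38.9% ≤ 43%; employment 50 ≥ 12 mo; reserves 16.1 ≥ 2 mo → qualifies.
Qualifying: Product B, Product C. Lowest rate is 5.38% → Product B.

Product B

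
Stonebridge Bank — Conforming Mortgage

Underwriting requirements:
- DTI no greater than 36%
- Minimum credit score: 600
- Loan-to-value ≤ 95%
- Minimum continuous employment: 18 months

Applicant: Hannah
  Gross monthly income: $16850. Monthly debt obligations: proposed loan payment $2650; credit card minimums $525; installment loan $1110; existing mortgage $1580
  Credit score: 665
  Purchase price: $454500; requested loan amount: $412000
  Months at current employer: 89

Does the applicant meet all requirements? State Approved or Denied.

Approved

Total monthly debts = (2,650 + 525 + 1,110 + 1,580) = 5,865. Debt-to-income = 5,865/16,850 = 34.8% — meets 36% limit
Credit score 665 ≥ 600 (meets)
Loan-to-value = 412,000/454,500 = 90.6% — pass (95% max)
Employment 89 ≥ 18 months
All criteria satisfied.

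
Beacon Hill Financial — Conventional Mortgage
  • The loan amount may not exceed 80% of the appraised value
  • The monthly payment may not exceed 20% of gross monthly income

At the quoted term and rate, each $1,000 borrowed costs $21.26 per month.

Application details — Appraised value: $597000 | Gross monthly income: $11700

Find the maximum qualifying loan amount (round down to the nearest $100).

Payment cap: 20% × $11,700 = $2,340/month.
At $21.26 per $1,000, that supports 2,340/21.26 × 1,000 ≈ $110,065 → $110,000.
LTV cap: 80% × $597,000 = $477,600 → $477,600.
Binding constraint: payment-to-income.

$110,000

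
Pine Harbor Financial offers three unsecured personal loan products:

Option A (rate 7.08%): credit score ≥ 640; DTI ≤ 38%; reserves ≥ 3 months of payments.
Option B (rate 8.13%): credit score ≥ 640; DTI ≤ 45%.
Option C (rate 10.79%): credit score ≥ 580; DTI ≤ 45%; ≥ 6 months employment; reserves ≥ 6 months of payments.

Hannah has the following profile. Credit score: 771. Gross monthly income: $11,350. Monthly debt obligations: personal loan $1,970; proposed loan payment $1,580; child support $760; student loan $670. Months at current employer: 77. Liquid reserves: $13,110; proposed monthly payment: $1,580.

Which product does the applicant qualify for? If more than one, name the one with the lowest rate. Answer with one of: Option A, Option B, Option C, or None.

Option B

Total debts = (1,970 + 1,580 + 760 + 670) = 4,980; DTI = 4,980/11,350 = 43.9%.
Reserves = 13,110/1,580 = 8.3 months.
Option A: score 771 ≥ 640; DTI 43.9% > 38%; reserves 8.3 ≥ 3 mo → does not qualify.
Option B: score 771 ≥ 640; DTI 43.9% ≤ 45% → qualifies.
Option C: score 771 ≥ 580; DTI 43.9% ≤ 45%; employment 77 ≥ 6 mo; reserves 8.3 ≥ 6 mo → qualifies.
Qualifying: Option B, Option C. Lowest rate is 8.13% → Option B.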